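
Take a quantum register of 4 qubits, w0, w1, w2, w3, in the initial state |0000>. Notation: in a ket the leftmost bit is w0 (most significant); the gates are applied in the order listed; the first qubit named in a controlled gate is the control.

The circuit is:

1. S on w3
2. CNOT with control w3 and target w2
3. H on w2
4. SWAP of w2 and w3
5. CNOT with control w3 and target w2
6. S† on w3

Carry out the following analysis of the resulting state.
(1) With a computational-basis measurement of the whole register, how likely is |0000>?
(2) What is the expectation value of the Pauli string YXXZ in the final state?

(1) The probability of measuring |0000> is 1/2.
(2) The expectation value of YXXZ is 0.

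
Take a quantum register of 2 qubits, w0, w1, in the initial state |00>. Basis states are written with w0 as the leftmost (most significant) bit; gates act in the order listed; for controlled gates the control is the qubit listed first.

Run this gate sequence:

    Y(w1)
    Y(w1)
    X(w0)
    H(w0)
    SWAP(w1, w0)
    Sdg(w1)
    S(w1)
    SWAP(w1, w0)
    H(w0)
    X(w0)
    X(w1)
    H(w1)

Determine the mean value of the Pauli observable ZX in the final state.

The observable ZX averages to -1.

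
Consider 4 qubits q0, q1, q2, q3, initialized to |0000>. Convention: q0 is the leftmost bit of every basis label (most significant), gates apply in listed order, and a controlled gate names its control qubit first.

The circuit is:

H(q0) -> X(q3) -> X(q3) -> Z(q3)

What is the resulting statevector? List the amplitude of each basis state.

The final amplitudes are sqrt(2)/2 on |0000>, sqrt(2)/2 on |1000>, and 0 on every other basis state.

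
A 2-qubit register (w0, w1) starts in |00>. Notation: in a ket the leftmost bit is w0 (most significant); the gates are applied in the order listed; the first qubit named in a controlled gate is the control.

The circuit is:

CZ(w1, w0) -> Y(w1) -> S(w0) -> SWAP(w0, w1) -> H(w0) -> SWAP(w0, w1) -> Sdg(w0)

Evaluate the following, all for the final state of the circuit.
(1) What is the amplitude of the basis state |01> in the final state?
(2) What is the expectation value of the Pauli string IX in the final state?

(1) |01> carries amplitude -sqrt(2)*I/2 in the final state.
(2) The expectation value of IX is -1.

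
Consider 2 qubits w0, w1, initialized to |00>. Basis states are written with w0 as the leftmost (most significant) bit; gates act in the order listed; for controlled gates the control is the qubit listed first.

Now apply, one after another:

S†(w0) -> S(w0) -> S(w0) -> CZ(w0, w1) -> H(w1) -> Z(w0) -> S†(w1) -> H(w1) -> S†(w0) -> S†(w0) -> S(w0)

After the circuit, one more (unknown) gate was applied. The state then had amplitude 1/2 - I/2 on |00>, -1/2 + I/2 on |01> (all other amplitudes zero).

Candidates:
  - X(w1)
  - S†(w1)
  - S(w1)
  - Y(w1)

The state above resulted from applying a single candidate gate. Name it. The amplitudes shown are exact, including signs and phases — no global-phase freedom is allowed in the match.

The applied gate was S(w1).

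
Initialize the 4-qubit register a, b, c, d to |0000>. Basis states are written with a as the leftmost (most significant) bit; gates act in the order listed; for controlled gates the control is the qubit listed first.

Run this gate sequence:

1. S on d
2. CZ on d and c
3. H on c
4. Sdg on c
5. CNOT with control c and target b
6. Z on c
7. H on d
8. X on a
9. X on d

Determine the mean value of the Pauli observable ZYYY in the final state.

In the final state, ZYYY has expectation 0.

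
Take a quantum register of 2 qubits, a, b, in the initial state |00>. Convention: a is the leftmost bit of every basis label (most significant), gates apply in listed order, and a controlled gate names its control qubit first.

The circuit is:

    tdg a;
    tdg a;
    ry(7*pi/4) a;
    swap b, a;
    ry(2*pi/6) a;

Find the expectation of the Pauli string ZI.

The observable ZI averages to 1/2.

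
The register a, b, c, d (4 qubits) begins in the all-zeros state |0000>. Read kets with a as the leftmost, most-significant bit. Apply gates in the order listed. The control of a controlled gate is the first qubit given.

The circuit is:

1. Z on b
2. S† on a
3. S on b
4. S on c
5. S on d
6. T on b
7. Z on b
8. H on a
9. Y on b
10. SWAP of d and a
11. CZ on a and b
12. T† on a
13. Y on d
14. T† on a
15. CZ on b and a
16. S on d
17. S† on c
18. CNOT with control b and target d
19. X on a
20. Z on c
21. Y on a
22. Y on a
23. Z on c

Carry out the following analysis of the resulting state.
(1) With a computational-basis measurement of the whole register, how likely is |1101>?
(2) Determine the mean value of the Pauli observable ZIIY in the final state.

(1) A full measurement returns |1101> with probability 1/2. Key observation: steps 20-23 multiply out to the identity, so the circuit reduces to the remaining gates.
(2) The observable ZIIY averages to -1.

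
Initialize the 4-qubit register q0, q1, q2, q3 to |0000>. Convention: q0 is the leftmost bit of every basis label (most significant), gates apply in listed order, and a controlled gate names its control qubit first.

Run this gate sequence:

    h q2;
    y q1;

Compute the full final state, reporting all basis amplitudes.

The resulting statevector has amplitude sqrt(2)*I/2 on |0100>, sqrt(2)*I/2 on |0110>, and 0 on every other basis state.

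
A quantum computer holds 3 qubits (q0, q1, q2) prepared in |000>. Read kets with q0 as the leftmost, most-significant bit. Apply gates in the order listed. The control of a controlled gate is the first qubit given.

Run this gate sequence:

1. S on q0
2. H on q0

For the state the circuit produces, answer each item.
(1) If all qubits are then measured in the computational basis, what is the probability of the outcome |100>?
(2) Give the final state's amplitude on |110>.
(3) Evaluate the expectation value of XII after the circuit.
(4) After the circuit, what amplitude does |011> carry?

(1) The probability of measuring |100> is 1/2.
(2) The final state's coefficient on |110> equals 0.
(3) The expectation value of XII is 1.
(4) The final state's coefficient on |011> equals 0.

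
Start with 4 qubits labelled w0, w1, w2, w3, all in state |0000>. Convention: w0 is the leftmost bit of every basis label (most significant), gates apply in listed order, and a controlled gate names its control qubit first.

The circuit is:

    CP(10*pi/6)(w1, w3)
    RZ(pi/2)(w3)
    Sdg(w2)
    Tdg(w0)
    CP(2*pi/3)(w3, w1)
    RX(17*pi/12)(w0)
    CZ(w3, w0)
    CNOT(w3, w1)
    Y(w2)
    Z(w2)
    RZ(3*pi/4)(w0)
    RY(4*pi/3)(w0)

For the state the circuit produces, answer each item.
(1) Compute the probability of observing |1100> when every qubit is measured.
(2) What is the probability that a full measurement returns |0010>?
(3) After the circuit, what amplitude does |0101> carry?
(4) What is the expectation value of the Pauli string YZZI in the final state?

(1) The probability of measuring |1100> is 0.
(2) A full measurement returns |0010> with probability -sqrt(3)/16 - sqrt(2)/16 + sqrt(6)/16 + 5/16.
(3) The final state's coefficient on |0101> equals 0.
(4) In the final state, YZZI has expectation 1/4 + sqrt(3)/4.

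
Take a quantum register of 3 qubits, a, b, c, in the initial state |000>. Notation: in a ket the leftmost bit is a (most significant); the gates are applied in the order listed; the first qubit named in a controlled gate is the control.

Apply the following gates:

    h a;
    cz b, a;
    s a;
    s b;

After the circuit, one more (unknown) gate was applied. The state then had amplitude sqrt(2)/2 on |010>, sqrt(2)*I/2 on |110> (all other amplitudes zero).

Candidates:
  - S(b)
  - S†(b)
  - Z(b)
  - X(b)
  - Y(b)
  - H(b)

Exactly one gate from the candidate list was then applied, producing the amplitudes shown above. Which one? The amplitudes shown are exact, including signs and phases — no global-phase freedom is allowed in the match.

The unique candidate consistent with the amplitudes is X(b).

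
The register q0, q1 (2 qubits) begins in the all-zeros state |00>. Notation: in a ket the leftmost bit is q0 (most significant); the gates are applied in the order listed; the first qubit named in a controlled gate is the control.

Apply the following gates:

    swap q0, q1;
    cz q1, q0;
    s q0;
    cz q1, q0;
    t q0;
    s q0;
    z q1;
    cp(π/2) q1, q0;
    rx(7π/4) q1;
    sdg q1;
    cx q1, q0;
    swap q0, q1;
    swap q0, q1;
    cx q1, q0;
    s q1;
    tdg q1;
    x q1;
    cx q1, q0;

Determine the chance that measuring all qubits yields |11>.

The probability of measuring |11> is sqrt(2)/4 + 1/2. Key observation: the block from step 10 through step 15 cancels to the identity and can be dropped.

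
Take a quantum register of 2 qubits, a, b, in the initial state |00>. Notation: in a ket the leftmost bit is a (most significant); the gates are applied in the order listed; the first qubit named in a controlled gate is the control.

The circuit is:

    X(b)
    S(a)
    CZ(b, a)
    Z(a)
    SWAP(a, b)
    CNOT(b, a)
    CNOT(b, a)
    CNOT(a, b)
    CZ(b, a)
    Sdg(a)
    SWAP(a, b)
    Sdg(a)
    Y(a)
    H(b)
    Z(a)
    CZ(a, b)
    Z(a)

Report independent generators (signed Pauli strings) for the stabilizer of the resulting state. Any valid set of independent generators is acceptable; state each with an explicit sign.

The stabilizer group can be generated by -IX, +ZI, among other valid generating sets.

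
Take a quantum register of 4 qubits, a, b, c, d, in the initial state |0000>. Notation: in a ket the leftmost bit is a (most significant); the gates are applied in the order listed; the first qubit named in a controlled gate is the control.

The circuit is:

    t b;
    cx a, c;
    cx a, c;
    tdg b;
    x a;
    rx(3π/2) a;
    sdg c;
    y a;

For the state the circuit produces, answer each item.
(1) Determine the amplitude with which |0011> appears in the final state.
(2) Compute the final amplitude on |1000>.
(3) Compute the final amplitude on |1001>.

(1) The final state's coefficient on |0011> equals 0. Key observation: gates 1-4 undo each other exactly, leaving only the rest of the circuit to track.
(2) The amplitude on |1000> is sqrt(2)/2.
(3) |1001> carries amplitude 0 in the final state.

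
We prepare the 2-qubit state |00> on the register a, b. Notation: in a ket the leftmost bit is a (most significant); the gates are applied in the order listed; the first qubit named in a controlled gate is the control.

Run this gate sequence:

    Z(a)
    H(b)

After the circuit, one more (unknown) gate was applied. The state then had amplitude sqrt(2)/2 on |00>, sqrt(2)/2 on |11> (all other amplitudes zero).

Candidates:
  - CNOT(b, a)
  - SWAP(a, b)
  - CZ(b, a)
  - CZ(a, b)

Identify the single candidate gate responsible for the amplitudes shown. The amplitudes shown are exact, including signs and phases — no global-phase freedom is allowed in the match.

The applied gate was CNOT(b, a).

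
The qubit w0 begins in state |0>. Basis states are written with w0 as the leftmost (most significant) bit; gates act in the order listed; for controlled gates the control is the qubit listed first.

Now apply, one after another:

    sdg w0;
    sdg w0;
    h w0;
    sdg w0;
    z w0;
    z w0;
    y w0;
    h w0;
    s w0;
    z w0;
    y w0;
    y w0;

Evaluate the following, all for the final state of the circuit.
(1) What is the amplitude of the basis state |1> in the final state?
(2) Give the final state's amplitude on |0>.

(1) |1> carries amplitude -1/2 + I/2 in the final state.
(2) The final state's coefficient on |0> equals -1/2 + I/2.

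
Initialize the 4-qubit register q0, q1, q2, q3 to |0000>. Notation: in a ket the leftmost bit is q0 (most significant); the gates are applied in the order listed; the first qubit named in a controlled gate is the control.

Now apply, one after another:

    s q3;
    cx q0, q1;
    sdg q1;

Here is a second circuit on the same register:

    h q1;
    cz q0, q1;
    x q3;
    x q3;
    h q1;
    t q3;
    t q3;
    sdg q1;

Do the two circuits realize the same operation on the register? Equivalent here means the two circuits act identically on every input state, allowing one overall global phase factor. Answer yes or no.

Yes, they are equivalent — the unitaries differ by at most a global phase.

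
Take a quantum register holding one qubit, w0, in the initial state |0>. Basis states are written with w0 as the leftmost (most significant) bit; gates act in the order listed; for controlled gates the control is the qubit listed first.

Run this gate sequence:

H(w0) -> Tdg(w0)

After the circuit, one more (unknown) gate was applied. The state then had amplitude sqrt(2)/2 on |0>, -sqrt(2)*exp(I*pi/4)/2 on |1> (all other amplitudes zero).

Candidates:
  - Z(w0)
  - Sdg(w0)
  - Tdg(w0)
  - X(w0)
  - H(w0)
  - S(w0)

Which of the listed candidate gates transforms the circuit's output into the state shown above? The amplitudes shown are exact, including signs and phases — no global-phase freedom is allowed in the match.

The unique candidate consistent with the amplitudes is Sdg(w0).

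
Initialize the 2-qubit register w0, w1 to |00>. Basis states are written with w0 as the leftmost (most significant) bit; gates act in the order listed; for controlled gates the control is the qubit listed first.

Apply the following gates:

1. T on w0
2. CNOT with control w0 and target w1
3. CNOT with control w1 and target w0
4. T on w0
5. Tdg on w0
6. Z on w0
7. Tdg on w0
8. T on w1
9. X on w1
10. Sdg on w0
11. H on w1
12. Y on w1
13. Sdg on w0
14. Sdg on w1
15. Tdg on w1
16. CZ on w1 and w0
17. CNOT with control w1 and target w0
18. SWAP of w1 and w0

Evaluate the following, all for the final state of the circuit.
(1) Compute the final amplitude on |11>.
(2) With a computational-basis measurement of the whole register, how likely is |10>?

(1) The final state's coefficient on |11> equals -sqrt(2)*exp(3*I*pi/4)/2.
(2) Outcome |10> occurs with probability 0.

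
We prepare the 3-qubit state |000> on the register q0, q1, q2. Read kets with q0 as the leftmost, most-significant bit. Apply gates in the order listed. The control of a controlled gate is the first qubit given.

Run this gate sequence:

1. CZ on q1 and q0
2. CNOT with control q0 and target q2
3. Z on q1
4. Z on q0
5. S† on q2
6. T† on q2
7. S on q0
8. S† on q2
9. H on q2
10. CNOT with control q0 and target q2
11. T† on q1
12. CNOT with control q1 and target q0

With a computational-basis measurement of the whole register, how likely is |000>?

Outcome |000> occurs with probability 1/2.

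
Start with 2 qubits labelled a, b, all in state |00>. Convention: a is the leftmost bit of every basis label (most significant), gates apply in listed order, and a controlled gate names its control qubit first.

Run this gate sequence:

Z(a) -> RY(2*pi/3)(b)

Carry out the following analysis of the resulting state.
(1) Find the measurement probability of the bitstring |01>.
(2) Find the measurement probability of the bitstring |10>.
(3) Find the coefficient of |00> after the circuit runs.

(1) Outcome |01> occurs with probability 3/4.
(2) The probability of measuring |10> is 0.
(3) |00> carries amplitude 1/2 in the final state.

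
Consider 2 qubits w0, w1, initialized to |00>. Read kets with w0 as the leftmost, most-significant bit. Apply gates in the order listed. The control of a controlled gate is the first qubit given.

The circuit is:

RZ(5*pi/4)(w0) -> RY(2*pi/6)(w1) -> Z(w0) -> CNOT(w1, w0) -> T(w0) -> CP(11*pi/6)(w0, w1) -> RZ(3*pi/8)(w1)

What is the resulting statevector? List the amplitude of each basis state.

After the circuit, the state carries amplitude -sqrt(3)*exp(3*I*pi/16)/2 on |00>, 0 on |01>, 0 on |10>, -exp(31*I*pi/48)/2 on |11>.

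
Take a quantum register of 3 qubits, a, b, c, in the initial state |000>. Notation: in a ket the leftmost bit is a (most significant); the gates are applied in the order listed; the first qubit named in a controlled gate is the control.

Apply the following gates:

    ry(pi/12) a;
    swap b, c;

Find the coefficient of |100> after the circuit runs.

|100> carries amplitude -sqrt(6 - 3*sqrt(2))/4 + sqrt(sqrt(2) + 2)/4 in the final state.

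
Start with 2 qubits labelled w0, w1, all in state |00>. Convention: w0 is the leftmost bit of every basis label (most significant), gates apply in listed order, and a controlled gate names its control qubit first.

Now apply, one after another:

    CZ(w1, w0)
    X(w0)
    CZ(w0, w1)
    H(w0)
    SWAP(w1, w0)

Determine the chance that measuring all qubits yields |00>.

The probability of measuring |00> is 1/2.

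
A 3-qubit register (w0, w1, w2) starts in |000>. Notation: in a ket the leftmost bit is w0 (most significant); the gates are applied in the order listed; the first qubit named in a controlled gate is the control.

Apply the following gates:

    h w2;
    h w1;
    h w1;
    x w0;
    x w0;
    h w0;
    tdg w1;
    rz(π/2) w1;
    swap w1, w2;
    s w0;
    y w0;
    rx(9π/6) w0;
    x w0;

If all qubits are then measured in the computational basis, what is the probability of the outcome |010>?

A full measurement returns |010> with probability 1/2. Key observation: the block from step 4 through step 5 cancels to the identity and can be dropped.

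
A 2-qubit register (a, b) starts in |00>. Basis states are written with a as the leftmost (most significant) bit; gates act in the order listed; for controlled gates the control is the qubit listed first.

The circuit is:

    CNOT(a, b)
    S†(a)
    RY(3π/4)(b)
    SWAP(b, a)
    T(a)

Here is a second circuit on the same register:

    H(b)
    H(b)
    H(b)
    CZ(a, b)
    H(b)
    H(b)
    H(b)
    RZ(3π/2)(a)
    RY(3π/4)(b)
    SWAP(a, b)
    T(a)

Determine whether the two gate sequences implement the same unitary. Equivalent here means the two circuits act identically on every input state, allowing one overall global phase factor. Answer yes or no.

Yes, they are equivalent — the unitaries differ by at most a global phase.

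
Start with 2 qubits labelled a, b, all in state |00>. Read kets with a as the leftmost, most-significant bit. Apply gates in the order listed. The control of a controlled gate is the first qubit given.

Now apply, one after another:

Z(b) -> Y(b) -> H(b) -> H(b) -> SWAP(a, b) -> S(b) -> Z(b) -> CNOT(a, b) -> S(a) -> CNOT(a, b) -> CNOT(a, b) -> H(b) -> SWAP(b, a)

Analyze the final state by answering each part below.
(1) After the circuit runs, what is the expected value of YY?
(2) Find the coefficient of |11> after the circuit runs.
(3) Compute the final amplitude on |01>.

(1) The observable YY averages to 0.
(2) The amplitude on |11> is sqrt(2)/2.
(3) |01> carries amplitude -sqrt(2)/2 in the final state.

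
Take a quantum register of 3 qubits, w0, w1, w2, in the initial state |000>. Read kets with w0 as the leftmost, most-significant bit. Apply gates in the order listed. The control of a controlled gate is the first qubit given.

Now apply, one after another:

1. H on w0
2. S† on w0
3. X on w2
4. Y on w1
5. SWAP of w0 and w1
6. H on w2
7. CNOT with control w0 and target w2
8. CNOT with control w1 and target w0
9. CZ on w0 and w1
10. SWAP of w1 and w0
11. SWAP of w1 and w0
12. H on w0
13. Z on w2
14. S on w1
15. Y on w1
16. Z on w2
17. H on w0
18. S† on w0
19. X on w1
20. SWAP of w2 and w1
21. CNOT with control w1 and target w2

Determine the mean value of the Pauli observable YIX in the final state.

In the final state, YIX has expectation 1.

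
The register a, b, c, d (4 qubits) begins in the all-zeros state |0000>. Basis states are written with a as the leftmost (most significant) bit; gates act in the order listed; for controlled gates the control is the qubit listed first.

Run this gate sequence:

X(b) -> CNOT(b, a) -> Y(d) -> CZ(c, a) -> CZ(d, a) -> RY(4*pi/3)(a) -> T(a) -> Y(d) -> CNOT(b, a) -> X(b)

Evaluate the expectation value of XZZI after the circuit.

In the final state, XZZI has expectation sqrt(6)/4.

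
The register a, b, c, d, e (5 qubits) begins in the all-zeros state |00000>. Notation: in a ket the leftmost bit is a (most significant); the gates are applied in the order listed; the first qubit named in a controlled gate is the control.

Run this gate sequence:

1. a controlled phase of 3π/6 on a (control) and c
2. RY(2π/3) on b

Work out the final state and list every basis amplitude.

The final amplitudes are 1/2 on |00000>, sqrt(3)/2 on |01000>, and 0 on every other basis state.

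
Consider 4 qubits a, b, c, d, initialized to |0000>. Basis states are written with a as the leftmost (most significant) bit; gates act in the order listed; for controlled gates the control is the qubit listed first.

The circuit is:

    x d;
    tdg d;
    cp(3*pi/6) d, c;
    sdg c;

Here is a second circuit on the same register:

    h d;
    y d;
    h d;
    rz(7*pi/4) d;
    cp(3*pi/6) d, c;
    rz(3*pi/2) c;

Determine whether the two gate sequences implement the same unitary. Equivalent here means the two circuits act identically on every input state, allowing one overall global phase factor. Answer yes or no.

No: there is an input state on which the two circuits produce genuinely different outputs (not merely differing by a phase).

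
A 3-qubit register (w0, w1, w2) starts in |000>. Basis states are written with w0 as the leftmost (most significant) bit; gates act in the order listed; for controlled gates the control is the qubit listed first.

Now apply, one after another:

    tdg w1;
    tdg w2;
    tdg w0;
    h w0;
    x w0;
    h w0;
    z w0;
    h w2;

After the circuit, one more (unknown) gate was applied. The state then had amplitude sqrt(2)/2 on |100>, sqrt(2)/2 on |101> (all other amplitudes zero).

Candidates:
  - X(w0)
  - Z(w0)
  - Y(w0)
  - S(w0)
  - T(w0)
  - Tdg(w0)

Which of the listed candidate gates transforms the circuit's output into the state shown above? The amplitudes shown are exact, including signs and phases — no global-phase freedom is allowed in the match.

The applied gate was X(w0). Key observation: the block from step 4 through step 7 cancels to the identity and can be dropped.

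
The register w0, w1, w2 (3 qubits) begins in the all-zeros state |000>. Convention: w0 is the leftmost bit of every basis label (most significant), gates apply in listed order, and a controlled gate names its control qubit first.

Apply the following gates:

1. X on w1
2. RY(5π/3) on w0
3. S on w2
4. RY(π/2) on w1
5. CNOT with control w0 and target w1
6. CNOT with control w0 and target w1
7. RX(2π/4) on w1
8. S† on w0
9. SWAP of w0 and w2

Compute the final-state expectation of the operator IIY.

The expectation value of IIY is sqrt(3)/2.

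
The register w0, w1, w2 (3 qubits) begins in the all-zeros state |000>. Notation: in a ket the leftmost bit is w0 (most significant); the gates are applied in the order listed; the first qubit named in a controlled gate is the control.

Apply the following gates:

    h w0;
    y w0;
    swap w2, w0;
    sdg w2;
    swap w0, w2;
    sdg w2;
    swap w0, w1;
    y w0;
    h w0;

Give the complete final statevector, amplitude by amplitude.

The final amplitudes are 1/2 on |000>, 0 on |001>, I/2 on |010>, 0 on |011>, -1/2 on |100>, 0 on |101>, -I/2 on |110>, 0 on |111>.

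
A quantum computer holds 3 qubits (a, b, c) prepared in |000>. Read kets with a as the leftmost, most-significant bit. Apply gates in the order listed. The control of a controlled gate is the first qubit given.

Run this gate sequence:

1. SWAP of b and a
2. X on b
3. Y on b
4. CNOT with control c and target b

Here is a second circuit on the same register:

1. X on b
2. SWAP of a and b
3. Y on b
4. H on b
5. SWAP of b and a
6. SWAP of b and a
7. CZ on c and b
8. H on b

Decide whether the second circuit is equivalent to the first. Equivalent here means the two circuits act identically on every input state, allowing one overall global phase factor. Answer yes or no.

No — the two circuits implement different unitaries, even allowing a global phase.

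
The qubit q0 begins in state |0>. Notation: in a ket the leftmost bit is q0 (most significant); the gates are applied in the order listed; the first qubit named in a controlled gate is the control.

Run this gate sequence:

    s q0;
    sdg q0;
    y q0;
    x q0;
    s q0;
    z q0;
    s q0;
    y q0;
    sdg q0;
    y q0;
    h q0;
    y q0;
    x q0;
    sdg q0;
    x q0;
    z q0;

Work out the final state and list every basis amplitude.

The resulting statevector has amplitude -sqrt(2)/2 on |0>, -sqrt(2)*I/2 on |1>.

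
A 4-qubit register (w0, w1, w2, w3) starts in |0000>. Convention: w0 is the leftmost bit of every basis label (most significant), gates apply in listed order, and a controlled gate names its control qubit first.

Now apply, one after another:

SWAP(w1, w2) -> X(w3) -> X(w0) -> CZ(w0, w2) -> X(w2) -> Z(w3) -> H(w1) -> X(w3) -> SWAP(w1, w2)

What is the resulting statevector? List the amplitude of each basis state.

The final amplitudes are -sqrt(2)/2 on |1100>, -sqrt(2)/2 on |1110>, and 0 on every other basis state.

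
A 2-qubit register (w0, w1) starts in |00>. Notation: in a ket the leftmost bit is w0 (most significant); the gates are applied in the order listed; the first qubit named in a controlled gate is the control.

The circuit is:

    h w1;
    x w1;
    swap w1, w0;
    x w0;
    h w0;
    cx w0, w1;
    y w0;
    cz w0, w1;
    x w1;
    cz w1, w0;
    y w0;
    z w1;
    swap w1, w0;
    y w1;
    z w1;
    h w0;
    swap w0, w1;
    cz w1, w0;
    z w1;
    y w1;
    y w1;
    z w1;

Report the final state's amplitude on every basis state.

After the circuit, the state carries amplitude 0 on |00>, 0 on |01>, -sqrt(2)*I/2 on |10>, -sqrt(2)*I/2 on |11>. Key observation: gates 19-22 undo each other exactly, leaving only the rest of the circuit to track.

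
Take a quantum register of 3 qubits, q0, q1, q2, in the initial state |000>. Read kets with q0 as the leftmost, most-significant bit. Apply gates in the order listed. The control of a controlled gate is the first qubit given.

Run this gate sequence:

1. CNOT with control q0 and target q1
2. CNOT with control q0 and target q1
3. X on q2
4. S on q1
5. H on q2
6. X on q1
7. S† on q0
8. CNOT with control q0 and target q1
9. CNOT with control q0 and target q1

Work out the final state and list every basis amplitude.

The resulting statevector has amplitude sqrt(2)/2 on |010>, -sqrt(2)/2 on |011>, and 0 on every other basis state.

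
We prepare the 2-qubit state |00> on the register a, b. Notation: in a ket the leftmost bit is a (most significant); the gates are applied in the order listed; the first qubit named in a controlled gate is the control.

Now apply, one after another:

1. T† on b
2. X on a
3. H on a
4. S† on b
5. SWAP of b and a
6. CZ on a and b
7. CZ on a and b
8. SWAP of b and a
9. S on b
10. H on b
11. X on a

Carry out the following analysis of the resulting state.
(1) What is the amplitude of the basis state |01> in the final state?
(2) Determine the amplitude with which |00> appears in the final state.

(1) The amplitude on |01> is -1/2.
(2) |00> carries amplitude -1/2 in the final state.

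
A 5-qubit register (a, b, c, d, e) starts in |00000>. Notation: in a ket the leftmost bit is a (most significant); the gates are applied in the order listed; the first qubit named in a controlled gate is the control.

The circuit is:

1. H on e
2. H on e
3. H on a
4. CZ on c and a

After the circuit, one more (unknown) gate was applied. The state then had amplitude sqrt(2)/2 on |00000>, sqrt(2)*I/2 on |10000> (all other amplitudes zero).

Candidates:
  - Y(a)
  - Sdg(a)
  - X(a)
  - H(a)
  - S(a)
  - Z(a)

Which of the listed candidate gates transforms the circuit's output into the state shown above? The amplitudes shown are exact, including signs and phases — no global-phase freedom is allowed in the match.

The unique candidate consistent with the amplitudes is S(a). Key observation: the block from step 1 through step 2 cancels to the identity and can be dropped.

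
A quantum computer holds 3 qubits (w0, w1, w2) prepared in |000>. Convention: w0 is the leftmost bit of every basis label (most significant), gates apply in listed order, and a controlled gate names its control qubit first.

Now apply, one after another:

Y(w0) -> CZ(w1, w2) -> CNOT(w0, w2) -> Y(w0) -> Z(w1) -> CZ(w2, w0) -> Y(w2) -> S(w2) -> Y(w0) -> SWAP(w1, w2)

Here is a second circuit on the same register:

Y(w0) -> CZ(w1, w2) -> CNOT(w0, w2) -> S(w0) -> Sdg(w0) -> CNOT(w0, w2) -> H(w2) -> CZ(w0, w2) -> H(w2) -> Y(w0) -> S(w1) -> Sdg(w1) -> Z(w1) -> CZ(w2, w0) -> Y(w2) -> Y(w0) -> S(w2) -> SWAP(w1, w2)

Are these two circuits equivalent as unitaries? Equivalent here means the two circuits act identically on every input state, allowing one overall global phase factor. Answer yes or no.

Yes: on every input state the two circuits agree up to one overall phase factor.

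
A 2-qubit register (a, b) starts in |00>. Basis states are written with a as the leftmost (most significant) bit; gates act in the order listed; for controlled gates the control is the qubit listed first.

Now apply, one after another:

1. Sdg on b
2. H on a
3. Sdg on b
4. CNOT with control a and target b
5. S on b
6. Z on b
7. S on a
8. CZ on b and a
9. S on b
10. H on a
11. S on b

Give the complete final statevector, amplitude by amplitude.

After the circuit, the state carries amplitude 1/2 on |00>, 1/2 on |01>, 1/2 on |10>, -1/2 on |11>.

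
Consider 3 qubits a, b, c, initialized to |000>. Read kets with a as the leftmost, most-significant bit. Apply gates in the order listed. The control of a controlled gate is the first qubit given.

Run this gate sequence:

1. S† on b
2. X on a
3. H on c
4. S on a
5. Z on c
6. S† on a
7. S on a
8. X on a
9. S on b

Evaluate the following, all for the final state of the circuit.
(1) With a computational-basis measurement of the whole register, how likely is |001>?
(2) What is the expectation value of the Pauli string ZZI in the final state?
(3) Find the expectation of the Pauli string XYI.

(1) The probability of measuring |001> is 1/2.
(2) The expectation value of ZZI is 1.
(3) The expectation value of XYI is 0.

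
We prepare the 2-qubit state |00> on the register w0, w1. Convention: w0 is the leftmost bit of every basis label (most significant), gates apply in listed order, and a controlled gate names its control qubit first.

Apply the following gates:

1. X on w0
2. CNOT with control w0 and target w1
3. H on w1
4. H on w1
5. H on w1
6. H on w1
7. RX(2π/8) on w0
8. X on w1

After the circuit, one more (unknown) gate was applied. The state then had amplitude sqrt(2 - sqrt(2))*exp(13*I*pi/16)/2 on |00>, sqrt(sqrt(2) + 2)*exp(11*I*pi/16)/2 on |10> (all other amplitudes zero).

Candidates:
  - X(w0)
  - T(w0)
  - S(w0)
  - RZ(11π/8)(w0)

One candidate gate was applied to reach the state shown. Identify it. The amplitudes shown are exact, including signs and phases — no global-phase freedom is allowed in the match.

It was RZ(11π/8)(w0) that produced the state shown. Key observation: gates 3-6 undo each other exactly, leaving only the rest of the circuit to track.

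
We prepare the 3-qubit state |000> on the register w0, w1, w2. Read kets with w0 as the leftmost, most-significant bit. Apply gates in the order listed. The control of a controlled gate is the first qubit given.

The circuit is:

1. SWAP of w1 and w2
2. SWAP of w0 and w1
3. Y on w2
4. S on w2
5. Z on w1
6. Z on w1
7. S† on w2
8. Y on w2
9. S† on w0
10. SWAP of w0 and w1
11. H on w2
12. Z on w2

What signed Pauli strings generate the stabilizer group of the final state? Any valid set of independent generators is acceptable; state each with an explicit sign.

The final state is stabilized by the group generated by -IIX, +ZII, +IZI; other independent generating sets are equally valid. Key observation: gates 3-8 undo each other exactly, leaving only the rest of the circuit to track.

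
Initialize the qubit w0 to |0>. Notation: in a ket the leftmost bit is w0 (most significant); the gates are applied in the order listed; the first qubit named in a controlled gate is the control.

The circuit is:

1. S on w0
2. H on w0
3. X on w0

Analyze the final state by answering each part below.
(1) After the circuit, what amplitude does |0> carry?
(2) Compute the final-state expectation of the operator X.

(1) The amplitude on |0> is sqrt(2)/2.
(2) The expectation value of X is 1.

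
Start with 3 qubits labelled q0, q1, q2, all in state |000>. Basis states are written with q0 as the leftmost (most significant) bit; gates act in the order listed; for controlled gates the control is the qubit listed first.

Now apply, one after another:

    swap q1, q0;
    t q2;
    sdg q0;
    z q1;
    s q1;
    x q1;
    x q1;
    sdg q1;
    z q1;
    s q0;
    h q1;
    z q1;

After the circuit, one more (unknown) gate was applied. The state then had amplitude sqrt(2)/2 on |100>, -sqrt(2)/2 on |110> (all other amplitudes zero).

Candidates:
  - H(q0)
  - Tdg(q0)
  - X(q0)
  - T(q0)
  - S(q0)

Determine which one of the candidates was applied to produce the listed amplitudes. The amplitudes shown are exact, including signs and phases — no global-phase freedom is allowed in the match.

It was X(q0) that produced the state shown. Key observation: steps 3-10 multiply out to the identity, so the circuit reduces to the remaining gates.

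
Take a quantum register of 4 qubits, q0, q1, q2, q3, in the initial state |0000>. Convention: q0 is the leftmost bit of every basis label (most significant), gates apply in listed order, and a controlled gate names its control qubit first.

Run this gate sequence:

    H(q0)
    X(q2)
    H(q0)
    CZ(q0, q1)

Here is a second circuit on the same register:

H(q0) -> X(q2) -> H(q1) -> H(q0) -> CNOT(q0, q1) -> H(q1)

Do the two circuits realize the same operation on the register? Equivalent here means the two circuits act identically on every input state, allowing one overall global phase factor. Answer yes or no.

Yes, they are equivalent — the unitaries differ by at most a global phase.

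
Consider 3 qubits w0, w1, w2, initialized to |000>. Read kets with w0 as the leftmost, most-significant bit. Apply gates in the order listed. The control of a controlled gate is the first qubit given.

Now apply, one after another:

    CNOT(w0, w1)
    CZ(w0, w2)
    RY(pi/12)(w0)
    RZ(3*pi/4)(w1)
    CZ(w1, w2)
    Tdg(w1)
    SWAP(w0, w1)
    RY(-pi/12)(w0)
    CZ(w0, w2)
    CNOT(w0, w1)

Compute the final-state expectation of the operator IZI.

The expectation value of IZI is sqrt(3)/4 + 1/2.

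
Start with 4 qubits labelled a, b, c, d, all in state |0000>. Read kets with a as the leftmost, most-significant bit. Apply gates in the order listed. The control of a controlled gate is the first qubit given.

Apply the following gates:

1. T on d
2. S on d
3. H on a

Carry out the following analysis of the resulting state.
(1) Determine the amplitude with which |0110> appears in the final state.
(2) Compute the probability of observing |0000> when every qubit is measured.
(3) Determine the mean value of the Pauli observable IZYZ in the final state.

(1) The amplitude on |0110> is 0.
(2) The probability of measuring |0000> is 1/2.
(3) In the final state, IZYZ has expectation 0.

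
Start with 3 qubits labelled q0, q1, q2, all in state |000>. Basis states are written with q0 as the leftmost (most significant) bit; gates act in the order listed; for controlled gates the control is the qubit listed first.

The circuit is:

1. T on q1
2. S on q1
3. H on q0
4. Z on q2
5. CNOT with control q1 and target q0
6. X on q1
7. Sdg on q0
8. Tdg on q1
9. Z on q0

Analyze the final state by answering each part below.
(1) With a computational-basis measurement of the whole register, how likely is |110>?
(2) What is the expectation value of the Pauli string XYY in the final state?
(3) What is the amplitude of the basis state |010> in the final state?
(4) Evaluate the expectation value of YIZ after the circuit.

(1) The probability of measuring |110> is 1/2.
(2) The observable XYY averages to 0.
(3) The final state's coefficient on |010> equals -sqrt(2)*exp(3*I*pi/4)/2.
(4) In the final state, YIZ has expectation 1.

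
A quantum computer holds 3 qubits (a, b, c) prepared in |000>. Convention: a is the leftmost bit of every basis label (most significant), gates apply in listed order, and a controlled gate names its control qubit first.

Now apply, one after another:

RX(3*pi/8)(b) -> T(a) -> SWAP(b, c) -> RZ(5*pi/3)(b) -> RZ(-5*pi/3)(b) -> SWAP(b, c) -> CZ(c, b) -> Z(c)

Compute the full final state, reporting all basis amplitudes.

The final amplitudes are cos(3*pi/16) on |000>, -I*sin(3*pi/16) on |010>, and 0 on every other basis state. Key observation: steps 3-6 multiply out to the identity, so the circuit reduces to the remaining gates.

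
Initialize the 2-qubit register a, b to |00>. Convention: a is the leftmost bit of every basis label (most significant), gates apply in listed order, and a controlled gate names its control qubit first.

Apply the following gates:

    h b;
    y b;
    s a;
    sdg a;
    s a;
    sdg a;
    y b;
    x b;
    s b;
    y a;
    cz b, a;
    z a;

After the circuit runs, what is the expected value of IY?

The observable IY averages to -1.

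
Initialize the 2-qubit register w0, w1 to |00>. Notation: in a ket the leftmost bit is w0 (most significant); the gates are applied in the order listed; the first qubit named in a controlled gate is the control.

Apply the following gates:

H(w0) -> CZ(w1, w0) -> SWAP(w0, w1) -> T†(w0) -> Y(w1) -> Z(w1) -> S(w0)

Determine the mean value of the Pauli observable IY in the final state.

In the final state, IY has expectation 0.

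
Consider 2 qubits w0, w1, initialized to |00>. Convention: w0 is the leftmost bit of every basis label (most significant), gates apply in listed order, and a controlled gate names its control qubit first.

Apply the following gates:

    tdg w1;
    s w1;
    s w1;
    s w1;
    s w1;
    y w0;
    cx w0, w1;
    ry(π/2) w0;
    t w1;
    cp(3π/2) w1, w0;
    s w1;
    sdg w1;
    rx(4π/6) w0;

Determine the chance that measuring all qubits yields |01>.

The probability of measuring |01> is sqrt(3)/4 + 1/2.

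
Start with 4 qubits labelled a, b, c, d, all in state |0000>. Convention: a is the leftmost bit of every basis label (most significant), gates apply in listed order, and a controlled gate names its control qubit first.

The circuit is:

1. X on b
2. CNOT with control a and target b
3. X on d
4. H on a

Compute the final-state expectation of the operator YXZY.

In the final state, YXZY has expectation 0.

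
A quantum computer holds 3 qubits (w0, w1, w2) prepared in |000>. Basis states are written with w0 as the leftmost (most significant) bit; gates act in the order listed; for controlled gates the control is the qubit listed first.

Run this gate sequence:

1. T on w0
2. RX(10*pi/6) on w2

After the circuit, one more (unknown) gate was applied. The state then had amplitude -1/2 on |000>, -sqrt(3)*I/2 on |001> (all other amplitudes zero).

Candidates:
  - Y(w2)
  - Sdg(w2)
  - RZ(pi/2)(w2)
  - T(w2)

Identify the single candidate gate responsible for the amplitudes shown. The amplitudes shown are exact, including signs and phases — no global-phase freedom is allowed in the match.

The applied gate was Y(w2).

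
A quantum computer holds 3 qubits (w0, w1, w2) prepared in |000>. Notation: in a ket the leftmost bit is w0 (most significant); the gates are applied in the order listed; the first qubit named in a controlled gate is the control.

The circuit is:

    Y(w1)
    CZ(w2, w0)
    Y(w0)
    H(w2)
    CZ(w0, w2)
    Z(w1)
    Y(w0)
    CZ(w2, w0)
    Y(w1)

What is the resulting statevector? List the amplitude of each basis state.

After the circuit, the state carries amplitude -sqrt(2)/2 on |000>, sqrt(2)/2 on |001>, and 0 on every other basis state.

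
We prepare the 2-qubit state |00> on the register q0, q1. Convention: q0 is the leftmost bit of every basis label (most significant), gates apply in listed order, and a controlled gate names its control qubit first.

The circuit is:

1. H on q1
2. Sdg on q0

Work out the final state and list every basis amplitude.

The final amplitudes are sqrt(2)/2 on |00>, sqrt(2)/2 on |01>, 0 on |10>, 0 on |11>.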